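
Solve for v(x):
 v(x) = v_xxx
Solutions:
 v(x) = C3*exp(x) + (C1*sin(sqrt(3)*x/2) + C2*cos(sqrt(3)*x/2))*exp(-x/2)


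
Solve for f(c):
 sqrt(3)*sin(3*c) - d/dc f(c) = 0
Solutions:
 f(c) = C1 - sqrt(3)*cos(3*c)/3


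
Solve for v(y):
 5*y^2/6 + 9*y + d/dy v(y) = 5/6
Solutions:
 v(y) = C1 - 5*y^3/18 - 9*y^2/2 + 5*y/6


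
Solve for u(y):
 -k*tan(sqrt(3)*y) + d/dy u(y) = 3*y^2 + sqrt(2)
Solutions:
 u(y) = C1 - sqrt(3)*k*log(cos(sqrt(3)*y))/3 + y^3 + sqrt(2)*y


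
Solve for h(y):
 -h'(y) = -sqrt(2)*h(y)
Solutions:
 h(y) = C1*exp(sqrt(2)*y)


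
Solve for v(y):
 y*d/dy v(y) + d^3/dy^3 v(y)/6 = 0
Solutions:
 v(y) = C1 + Integral(C2*airyai(-6^(1/3)*y) + C3*airybi(-6^(1/3)*y), y)


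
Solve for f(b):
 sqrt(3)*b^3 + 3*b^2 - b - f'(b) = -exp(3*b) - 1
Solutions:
 f(b) = C1 + sqrt(3)*b^4/4 + b^3 - b^2/2 + b + exp(3*b)/3


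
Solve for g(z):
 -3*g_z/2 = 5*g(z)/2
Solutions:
 g(z) = C1*exp(-5*z/3)


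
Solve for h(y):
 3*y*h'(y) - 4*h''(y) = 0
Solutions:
 h(y) = C1 + C2*erfi(sqrt(6)*y/4)


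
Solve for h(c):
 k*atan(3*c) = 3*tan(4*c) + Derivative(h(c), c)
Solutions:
 h(c) = C1 + k*(c*atan(3*c) - log(9*c^2 + 1)/6) + 3*log(cos(4*c))/4


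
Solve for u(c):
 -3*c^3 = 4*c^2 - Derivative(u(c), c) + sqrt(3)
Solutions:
 u(c) = C1 + 3*c^4/4 + 4*c^3/3 + sqrt(3)*c


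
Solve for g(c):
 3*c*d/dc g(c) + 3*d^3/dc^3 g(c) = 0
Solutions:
 g(c) = C1 + Integral(C2*airyai(-c) + C3*airybi(-c), c)


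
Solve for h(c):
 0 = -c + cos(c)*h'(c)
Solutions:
 h(c) = C1 + Integral(c/cos(c), c)


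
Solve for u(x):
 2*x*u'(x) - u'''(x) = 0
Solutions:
 u(x) = C1 + Integral(C2*airyai(2^(1/3)*x) + C3*airybi(2^(1/3)*x), x)


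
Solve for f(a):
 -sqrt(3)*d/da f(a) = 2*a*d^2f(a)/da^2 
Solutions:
 f(a) = C1 + C2*a^(1 - sqrt(3)/2)


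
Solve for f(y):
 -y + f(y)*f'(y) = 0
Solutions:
 f(y) = -sqrt(C1 + y^2)
 f(y) = sqrt(C1 + y^2)


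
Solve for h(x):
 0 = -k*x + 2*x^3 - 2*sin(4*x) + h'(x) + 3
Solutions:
 h(x) = C1 + k*x^2/2 - x^4/2 - 3*x - cos(4*x)/2


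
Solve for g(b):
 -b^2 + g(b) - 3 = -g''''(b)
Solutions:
 g(b) = b^2 + (C1*sin(sqrt(2)*b/2) + C2*cos(sqrt(2)*b/2))*exp(-sqrt(2)*b/2) + (C3*sin(sqrt(2)*b/2) + C4*cos(sqrt(2)*b/2))*exp(sqrt(2)*b/2) + 3


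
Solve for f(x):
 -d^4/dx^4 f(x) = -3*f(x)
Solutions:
 f(x) = C1*exp(-3^(1/4)*x) + C2*exp(3^(1/4)*x) + C3*sin(3^(1/4)*x) + C4*cos(3^(1/4)*x)


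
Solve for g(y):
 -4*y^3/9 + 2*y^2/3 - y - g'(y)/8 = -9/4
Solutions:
 g(y) = C1 - 8*y^4/9 + 16*y^3/9 - 4*y^2 + 18*y


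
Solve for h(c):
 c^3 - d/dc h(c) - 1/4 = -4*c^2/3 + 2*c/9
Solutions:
 h(c) = C1 + c^4/4 + 4*c^3/9 - c^2/9 - c/4


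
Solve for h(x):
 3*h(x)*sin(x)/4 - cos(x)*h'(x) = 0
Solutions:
 h(x) = C1/cos(x)^(3/4)


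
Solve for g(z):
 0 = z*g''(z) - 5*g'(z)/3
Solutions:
 g(z) = C1 + C2*z^(8/3)


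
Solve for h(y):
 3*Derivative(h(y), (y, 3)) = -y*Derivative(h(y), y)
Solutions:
 h(y) = C1 + Integral(C2*airyai(-3^(2/3)*y/3) + C3*airybi(-3^(2/3)*y/3), y)


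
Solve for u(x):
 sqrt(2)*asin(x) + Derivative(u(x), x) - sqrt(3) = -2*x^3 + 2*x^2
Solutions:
 u(x) = C1 - x^4/2 + 2*x^3/3 + sqrt(3)*x - sqrt(2)*(x*asin(x) + sqrt(1 - x^2))


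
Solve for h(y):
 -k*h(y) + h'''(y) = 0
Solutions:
 h(y) = C1*exp(k^(1/3)*y) + C2*exp(k^(1/3)*y*(-1 + sqrt(3)*I)/2) + C3*exp(-k^(1/3)*y*(1 + sqrt(3)*I)/2)


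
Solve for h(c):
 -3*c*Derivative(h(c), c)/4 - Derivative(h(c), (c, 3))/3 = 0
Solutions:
 h(c) = C1 + Integral(C2*airyai(-2^(1/3)*3^(2/3)*c/2) + C3*airybi(-2^(1/3)*3^(2/3)*c/2), c)


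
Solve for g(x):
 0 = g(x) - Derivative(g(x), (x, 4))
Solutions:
 g(x) = C1*exp(-x) + C2*exp(x) + C3*sin(x) + C4*cos(x)


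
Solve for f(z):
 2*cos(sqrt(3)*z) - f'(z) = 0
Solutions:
 f(z) = C1 + 2*sqrt(3)*sin(sqrt(3)*z)/3


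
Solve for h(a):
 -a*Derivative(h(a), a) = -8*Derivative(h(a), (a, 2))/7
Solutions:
 h(a) = C1 + C2*erfi(sqrt(7)*a/4)


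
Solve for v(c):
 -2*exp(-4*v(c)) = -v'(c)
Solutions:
 v(c) = log(-I*(C1 + 8*c)^(1/4))
 v(c) = log(I*(C1 + 8*c)^(1/4))
 v(c) = log(-(C1 + 8*c)^(1/4))
 v(c) = log(C1 + 8*c)/4


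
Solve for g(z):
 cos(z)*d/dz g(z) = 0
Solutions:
 g(z) = C1


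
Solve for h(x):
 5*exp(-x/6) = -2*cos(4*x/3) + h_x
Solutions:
 h(x) = C1 + 3*sin(4*x/3)/2 - 30*exp(-x/6)


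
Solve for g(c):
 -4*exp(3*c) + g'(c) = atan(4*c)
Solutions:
 g(c) = C1 + c*atan(4*c) + 4*exp(3*c)/3 - log(16*c^2 + 1)/8


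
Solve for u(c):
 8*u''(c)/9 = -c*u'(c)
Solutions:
 u(c) = C1 + C2*erf(3*c/4)


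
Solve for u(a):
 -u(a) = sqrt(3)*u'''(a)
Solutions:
 u(a) = C3*exp(-3^(5/6)*a/3) + (C1*sin(3^(1/3)*a/2) + C2*cos(3^(1/3)*a/2))*exp(3^(5/6)*a/6)


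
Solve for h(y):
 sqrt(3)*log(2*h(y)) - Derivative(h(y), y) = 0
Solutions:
 -sqrt(3)*Integral(1/(log(_y) + log(2)), (_y, h(y)))/3 = C1 - y


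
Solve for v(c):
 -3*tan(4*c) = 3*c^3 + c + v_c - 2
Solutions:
 v(c) = C1 - 3*c^4/4 - c^2/2 + 2*c + 3*log(cos(4*c))/4


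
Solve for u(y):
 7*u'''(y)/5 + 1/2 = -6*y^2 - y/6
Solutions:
 u(y) = C1 + C2*y + C3*y^2 - y^5/14 - 5*y^4/1008 - 5*y^3/84


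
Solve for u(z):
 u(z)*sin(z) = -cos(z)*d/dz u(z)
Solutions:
 u(z) = C1*cos(z)


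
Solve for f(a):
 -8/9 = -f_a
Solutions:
 f(a) = C1 + 8*a/9


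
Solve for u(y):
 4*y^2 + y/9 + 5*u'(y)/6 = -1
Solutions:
 u(y) = C1 - 8*y^3/5 - y^2/15 - 6*y/5


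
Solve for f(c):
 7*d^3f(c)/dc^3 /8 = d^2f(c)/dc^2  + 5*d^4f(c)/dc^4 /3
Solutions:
 f(c) = C1 + C2*c + (C3*sin(sqrt(3399)*c/80) + C4*cos(sqrt(3399)*c/80))*exp(21*c/80)


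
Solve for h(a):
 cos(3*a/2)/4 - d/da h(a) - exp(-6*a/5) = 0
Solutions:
 h(a) = C1 + sin(3*a/2)/6 + 5*exp(-6*a/5)/6


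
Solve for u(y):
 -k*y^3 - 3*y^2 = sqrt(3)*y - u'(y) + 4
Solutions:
 u(y) = C1 + k*y^4/4 + y^3 + sqrt(3)*y^2/2 + 4*y


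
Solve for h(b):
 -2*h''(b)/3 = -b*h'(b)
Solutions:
 h(b) = C1 + C2*erfi(sqrt(3)*b/2)


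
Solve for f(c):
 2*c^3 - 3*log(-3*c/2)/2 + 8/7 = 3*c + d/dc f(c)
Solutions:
 f(c) = C1 + c^4/2 - 3*c^2/2 - 3*c*log(-c)/2 + c*(-2*log(3) + log(2) + log(6)/2 + 37/14)


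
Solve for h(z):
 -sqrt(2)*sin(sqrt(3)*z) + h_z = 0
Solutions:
 h(z) = C1 - sqrt(6)*cos(sqrt(3)*z)/3


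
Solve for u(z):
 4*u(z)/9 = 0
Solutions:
 u(z) = 0


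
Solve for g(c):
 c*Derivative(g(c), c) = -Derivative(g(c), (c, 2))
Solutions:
 g(c) = C1 + C2*erf(sqrt(2)*c/2)


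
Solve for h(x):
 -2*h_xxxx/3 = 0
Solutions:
 h(x) = C1 + C2*x + C3*x^2 + C4*x^3


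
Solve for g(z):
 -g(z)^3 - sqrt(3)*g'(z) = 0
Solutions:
 g(z) = -sqrt(6)*sqrt(-1/(C1 - sqrt(3)*z))/2
 g(z) = sqrt(6)*sqrt(-1/(C1 - sqrt(3)*z))/2


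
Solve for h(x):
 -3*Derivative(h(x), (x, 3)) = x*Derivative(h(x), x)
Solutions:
 h(x) = C1 + Integral(C2*airyai(-3^(2/3)*x/3) + C3*airybi(-3^(2/3)*x/3), x)


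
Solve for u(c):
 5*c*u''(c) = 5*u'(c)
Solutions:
 u(c) = C1 + C2*c^2


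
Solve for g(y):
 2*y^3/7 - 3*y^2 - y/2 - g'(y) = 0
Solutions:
 g(y) = C1 + y^4/14 - y^3 - y^2/4


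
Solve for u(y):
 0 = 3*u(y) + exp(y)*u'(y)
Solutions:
 u(y) = C1*exp(3*exp(-y))


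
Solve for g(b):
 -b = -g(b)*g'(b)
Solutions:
 g(b) = -sqrt(C1 + b^2)
 g(b) = sqrt(C1 + b^2)


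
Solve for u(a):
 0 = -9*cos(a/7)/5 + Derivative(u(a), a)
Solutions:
 u(a) = C1 + 63*sin(a/7)/5


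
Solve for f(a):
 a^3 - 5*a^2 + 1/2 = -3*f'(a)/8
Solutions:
 f(a) = C1 - 2*a^4/3 + 40*a^3/9 - 4*a/3


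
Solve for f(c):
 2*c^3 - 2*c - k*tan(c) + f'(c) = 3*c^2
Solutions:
 f(c) = C1 - c^4/2 + c^3 + c^2 - k*log(cos(c))


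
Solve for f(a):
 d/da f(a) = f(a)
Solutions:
 f(a) = C1*exp(a)


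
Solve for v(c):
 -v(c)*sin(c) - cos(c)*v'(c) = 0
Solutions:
 v(c) = C1*cos(c)


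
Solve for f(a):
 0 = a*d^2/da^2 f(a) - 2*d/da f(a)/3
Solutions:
 f(a) = C1 + C2*a^(5/3)


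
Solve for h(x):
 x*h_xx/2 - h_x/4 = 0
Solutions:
 h(x) = C1 + C2*x^(3/2)


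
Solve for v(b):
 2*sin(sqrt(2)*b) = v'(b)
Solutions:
 v(b) = C1 - sqrt(2)*cos(sqrt(2)*b)


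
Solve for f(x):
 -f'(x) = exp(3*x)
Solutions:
 f(x) = C1 - exp(3*x)/3


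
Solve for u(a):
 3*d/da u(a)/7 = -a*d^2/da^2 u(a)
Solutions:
 u(a) = C1 + C2*a^(4/7)


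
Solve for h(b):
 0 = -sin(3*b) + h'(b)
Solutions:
 h(b) = C1 - cos(3*b)/3


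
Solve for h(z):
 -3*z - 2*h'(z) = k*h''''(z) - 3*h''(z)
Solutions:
 h(z) = C1 + C2*exp(-z*((sqrt((1 - 1/k)/k^2) + 1/k)^(1/3) + 1/(k*(sqrt((1 - 1/k)/k^2) + 1/k)^(1/3)))) + C3*exp(z*((sqrt((1 - 1/k)/k^2) + 1/k)^(1/3)/2 - sqrt(3)*I*(sqrt((1 - 1/k)/k^2) + 1/k)^(1/3)/2 - 2/(k*(-1 + sqrt(3)*I)*(sqrt((1 - 1/k)/k^2) + 1/k)^(1/3)))) + C4*exp(z*((sqrt((1 - 1/k)/k^2) + 1/k)^(1/3)/2 + sqrt(3)*I*(sqrt((1 - 1/k)/k^2) + 1/k)^(1/3)/2 + 2/(k*(1 + sqrt(3)*I)*(sqrt((1 - 1/k)/k^2) + 1/k)^(1/3)))) - 3*z^2/4 - 9*z/4


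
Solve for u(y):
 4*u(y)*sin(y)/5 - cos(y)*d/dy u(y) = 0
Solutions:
 u(y) = C1/cos(y)^(4/5)


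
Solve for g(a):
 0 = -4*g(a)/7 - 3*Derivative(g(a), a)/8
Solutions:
 g(a) = C1*exp(-32*a/21)


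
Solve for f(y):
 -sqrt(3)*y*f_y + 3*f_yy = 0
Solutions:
 f(y) = C1 + C2*erfi(sqrt(2)*3^(3/4)*y/6)


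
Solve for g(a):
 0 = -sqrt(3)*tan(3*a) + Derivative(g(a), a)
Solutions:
 g(a) = C1 - sqrt(3)*log(cos(3*a))/3


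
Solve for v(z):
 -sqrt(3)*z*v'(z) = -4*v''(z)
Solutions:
 v(z) = C1 + C2*erfi(sqrt(2)*3^(1/4)*z/4)


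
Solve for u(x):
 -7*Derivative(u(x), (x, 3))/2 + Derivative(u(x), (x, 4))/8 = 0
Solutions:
 u(x) = C1 + C2*x + C3*x^2 + C4*exp(28*x)


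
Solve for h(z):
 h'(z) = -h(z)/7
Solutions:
 h(z) = C1*exp(-z/7)


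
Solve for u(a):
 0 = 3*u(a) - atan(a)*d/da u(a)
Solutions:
 u(a) = C1*exp(3*Integral(1/atan(a), a))


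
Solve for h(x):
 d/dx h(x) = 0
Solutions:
 h(x) = C1


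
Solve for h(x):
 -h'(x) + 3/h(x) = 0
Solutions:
 h(x) = -sqrt(C1 + 6*x)
 h(x) = sqrt(C1 + 6*x)


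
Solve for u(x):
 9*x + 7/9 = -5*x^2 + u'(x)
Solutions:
 u(x) = C1 + 5*x^3/3 + 9*x^2/2 + 7*x/9


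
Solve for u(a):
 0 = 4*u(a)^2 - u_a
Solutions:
 u(a) = -1/(C1 + 4*a)


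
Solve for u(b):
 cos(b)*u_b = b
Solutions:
 u(b) = C1 + Integral(b/cos(b), b)


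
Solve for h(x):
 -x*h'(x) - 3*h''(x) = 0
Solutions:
 h(x) = C1 + C2*erf(sqrt(6)*x/6)


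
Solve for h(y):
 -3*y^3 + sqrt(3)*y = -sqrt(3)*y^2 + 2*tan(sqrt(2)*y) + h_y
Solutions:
 h(y) = C1 - 3*y^4/4 + sqrt(3)*y^3/3 + sqrt(3)*y^2/2 + sqrt(2)*log(cos(sqrt(2)*y))


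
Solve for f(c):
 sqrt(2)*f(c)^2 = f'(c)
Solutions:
 f(c) = -1/(C1 + sqrt(2)*c)


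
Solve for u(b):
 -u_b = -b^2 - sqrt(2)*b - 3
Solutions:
 u(b) = C1 + b^3/3 + sqrt(2)*b^2/2 + 3*b


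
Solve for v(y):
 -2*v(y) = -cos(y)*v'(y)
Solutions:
 v(y) = C1*(sin(y) + 1)/(sin(y) - 1)


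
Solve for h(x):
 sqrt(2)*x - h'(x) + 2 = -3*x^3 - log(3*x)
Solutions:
 h(x) = C1 + 3*x^4/4 + sqrt(2)*x^2/2 + x*log(x) + x + x*log(3)


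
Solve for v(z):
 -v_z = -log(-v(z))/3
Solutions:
 -li(-v(z)) = C1 + z/3


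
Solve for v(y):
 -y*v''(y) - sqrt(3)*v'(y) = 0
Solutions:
 v(y) = C1 + C2*y^(1 - sqrt(3))


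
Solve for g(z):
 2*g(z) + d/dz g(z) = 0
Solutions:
 g(z) = C1*exp(-2*z)


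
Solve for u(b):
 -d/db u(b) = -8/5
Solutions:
 u(b) = C1 + 8*b/5


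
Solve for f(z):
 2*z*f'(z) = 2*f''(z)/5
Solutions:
 f(z) = C1 + C2*erfi(sqrt(10)*z/2)


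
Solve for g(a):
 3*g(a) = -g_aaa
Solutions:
 g(a) = C3*exp(-3^(1/3)*a) + (C1*sin(3^(5/6)*a/2) + C2*cos(3^(5/6)*a/2))*exp(3^(1/3)*a/2)


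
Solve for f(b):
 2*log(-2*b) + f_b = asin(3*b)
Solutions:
 f(b) = C1 - 2*b*log(-b) + b*asin(3*b) - 2*b*log(2) + 2*b + sqrt(1 - 9*b^2)/3


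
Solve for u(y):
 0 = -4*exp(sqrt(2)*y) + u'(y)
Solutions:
 u(y) = C1 + 2*sqrt(2)*exp(sqrt(2)*y)


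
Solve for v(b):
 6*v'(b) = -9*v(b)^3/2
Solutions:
 v(b) = -sqrt(2)*sqrt(-1/(C1 - 3*b))
 v(b) = sqrt(2)*sqrt(-1/(C1 - 3*b))


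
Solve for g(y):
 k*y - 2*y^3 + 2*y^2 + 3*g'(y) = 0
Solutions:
 g(y) = C1 - k*y^2/6 + y^4/6 - 2*y^3/9


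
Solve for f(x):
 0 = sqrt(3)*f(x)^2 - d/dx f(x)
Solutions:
 f(x) = -1/(C1 + sqrt(3)*x)


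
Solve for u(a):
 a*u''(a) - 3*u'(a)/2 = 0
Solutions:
 u(a) = C1 + C2*a^(5/2)


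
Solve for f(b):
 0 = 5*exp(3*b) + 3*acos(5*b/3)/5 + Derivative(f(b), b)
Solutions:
 f(b) = C1 - 3*b*acos(5*b/3)/5 + 3*sqrt(9 - 25*b^2)/25 - 5*exp(3*b)/3


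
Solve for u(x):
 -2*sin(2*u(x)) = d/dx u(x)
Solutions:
 u(x) = pi - acos((-C1 - exp(8*x))/(C1 - exp(8*x)))/2
 u(x) = acos((-C1 - exp(8*x))/(C1 - exp(8*x)))/2


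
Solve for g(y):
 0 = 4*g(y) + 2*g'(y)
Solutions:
 g(y) = C1*exp(-2*y)


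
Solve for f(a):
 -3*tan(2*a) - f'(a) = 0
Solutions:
 f(a) = C1 + 3*log(cos(2*a))/2


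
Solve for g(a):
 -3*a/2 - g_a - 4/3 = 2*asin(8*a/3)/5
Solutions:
 g(a) = C1 - 3*a^2/4 - 2*a*asin(8*a/3)/5 - 4*a/3 - sqrt(9 - 64*a^2)/20


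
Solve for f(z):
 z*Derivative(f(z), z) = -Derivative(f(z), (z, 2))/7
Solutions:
 f(z) = C1 + C2*erf(sqrt(14)*z/2)


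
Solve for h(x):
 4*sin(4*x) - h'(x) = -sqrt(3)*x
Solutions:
 h(x) = C1 + sqrt(3)*x^2/2 - cos(4*x)


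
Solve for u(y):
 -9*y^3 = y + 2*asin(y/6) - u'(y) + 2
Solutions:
 u(y) = C1 + 9*y^4/4 + y^2/2 + 2*y*asin(y/6) + 2*y + 2*sqrt(36 - y^2)


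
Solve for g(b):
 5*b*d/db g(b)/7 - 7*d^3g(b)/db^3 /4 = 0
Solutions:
 g(b) = C1 + Integral(C2*airyai(140^(1/3)*b/7) + C3*airybi(140^(1/3)*b/7), b)


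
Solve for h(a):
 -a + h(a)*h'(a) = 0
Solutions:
 h(a) = -sqrt(C1 + a^2)
 h(a) = sqrt(C1 + a^2)


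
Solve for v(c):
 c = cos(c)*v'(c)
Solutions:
 v(c) = C1 + Integral(c/cos(c), c)


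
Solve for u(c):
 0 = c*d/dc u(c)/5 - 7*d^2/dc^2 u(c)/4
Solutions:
 u(c) = C1 + C2*erfi(sqrt(70)*c/35)


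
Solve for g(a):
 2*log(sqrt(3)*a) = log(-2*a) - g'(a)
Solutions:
 g(a) = C1 - a*log(a) + a*(-log(3) + log(2) + 1 + I*pi)


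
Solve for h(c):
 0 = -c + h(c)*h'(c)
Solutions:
 h(c) = -sqrt(C1 + c^2)
 h(c) = sqrt(C1 + c^2)


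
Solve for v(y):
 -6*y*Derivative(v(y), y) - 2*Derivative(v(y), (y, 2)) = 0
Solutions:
 v(y) = C1 + C2*erf(sqrt(6)*y/2)


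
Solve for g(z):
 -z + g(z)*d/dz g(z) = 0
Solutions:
 g(z) = -sqrt(C1 + z^2)
 g(z) = sqrt(C1 + z^2)


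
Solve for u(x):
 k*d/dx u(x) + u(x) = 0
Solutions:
 u(x) = C1*exp(-x/k)


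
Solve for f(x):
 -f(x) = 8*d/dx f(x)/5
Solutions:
 f(x) = C1*exp(-5*x/8)


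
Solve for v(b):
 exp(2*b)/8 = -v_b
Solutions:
 v(b) = C1 - exp(2*b)/16


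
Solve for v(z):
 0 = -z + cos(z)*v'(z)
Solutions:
 v(z) = C1 + Integral(z/cos(z), z)


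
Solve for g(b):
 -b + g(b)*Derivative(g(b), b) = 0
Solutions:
 g(b) = -sqrt(C1 + b^2)
 g(b) = sqrt(C1 + b^2)


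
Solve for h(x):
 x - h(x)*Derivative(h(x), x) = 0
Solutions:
 h(x) = -sqrt(C1 + x^2)
 h(x) = sqrt(C1 + x^2)


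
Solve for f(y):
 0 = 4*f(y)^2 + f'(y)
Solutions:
 f(y) = 1/(C1 + 4*y)


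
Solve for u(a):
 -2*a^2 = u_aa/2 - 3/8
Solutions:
 u(a) = C1 + C2*a - a^4/3 + 3*a^2/8


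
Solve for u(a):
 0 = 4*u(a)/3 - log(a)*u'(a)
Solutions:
 u(a) = C1*exp(4*li(a)/3)


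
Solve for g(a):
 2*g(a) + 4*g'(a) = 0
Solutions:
 g(a) = C1*exp(-a/2)


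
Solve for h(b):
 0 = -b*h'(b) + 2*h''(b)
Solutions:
 h(b) = C1 + C2*erfi(b/2)


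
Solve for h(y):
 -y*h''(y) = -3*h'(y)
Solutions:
 h(y) = C1 + C2*y^4


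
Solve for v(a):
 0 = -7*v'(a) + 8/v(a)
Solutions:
 v(a) = -sqrt(C1 + 112*a)/7
 v(a) = sqrt(C1 + 112*a)/7


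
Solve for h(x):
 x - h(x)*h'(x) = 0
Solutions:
 h(x) = -sqrt(C1 + x^2)
 h(x) = sqrt(C1 + x^2)


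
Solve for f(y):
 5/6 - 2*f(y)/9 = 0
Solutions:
 f(y) = 15/4


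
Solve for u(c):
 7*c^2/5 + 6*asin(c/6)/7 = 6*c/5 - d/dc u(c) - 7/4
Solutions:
 u(c) = C1 - 7*c^3/15 + 3*c^2/5 - 6*c*asin(c/6)/7 - 7*c/4 - 6*sqrt(36 - c^2)/7


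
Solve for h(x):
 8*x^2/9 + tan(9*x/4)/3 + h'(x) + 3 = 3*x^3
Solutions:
 h(x) = C1 + 3*x^4/4 - 8*x^3/27 - 3*x + 4*log(cos(9*x/4))/27


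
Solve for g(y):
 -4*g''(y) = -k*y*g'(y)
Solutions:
 g(y) = Piecewise((-sqrt(2)*sqrt(pi)*C1*erf(sqrt(2)*y*sqrt(-k)/4)/sqrt(-k) - C2, (k > 0) | (k < 0)), (-C1*y - C2, True))


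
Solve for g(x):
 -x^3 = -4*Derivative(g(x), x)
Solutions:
 g(x) = C1 + x^4/16


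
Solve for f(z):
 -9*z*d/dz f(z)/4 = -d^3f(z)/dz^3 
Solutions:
 f(z) = C1 + Integral(C2*airyai(2^(1/3)*3^(2/3)*z/2) + C3*airybi(2^(1/3)*3^(2/3)*z/2), z)


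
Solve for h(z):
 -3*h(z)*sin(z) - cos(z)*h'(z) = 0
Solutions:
 h(z) = C1*cos(z)^3


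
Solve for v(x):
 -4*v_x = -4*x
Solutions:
 v(x) = C1 + x^2/2


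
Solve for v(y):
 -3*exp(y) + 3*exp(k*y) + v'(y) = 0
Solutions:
 v(y) = C1 + 3*exp(y) - 3*exp(k*y)/k


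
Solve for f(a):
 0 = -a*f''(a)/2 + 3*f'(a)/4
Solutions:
 f(a) = C1 + C2*a^(5/2)


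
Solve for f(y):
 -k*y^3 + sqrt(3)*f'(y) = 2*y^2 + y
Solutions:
 f(y) = C1 + sqrt(3)*k*y^4/12 + 2*sqrt(3)*y^3/9 + sqrt(3)*y^2/6


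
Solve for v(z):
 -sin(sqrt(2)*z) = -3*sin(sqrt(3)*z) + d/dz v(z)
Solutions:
 v(z) = C1 + sqrt(2)*cos(sqrt(2)*z)/2 - sqrt(3)*cos(sqrt(3)*z)


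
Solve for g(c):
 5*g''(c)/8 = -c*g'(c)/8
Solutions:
 g(c) = C1 + C2*erf(sqrt(10)*c/10)


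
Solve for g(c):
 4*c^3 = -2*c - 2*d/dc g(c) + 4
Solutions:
 g(c) = C1 - c^4/2 - c^2/2 + 2*c


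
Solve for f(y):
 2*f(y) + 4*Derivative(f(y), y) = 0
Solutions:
 f(y) = C1*exp(-y/2)


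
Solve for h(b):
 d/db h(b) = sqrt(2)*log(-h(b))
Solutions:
 -li(-h(b)) = C1 + sqrt(2)*b


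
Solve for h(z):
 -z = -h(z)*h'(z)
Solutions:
 h(z) = -sqrt(C1 + z^2)
 h(z) = sqrt(C1 + z^2)


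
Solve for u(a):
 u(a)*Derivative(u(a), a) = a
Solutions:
 u(a) = -sqrt(C1 + a^2)
 u(a) = sqrt(C1 + a^2)


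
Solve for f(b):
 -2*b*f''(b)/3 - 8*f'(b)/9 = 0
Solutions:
 f(b) = C1 + C2/b^(1/3)


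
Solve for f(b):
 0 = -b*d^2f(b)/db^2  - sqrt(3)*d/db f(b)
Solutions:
 f(b) = C1 + C2*b^(1 - sqrt(3))


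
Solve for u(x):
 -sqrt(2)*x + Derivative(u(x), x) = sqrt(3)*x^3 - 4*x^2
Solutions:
 u(x) = C1 + sqrt(3)*x^4/4 - 4*x^3/3 + sqrt(2)*x^2/2


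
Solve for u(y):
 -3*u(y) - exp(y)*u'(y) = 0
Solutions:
 u(y) = C1*exp(3*exp(-y))


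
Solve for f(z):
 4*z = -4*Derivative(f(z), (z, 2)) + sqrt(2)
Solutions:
 f(z) = C1 + C2*z - z^3/6 + sqrt(2)*z^2/8


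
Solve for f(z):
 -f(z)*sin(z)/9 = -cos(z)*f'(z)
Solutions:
 f(z) = C1/cos(z)^(1/9)


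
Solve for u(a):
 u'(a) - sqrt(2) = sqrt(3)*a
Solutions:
 u(a) = C1 + sqrt(3)*a^2/2 + sqrt(2)*a


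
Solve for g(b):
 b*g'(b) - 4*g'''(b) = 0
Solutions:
 g(b) = C1 + Integral(C2*airyai(2^(1/3)*b/2) + C3*airybi(2^(1/3)*b/2), b)


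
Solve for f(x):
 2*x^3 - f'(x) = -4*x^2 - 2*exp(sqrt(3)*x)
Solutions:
 f(x) = C1 + x^4/2 + 4*x^3/3 + 2*sqrt(3)*exp(sqrt(3)*x)/3


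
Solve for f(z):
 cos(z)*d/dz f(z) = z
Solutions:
 f(z) = C1 + Integral(z/cos(z), z)


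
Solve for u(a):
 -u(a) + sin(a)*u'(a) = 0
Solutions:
 u(a) = C1*sqrt(cos(a) - 1)/sqrt(cos(a) + 1)


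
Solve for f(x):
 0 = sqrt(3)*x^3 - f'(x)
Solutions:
 f(x) = C1 + sqrt(3)*x^4/4


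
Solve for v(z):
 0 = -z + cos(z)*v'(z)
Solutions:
 v(z) = C1 + Integral(z/cos(z), z)


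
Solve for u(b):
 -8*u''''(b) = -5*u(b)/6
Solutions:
 u(b) = C1*exp(-3^(3/4)*5^(1/4)*b/6) + C2*exp(3^(3/4)*5^(1/4)*b/6) + C3*sin(3^(3/4)*5^(1/4)*b/6) + C4*cos(3^(3/4)*5^(1/4)*b/6)


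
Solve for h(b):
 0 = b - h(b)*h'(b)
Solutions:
 h(b) = -sqrt(C1 + b^2)
 h(b) = sqrt(C1 + b^2)


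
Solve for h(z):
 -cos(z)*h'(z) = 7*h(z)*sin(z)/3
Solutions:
 h(z) = C1*cos(z)^(7/3)


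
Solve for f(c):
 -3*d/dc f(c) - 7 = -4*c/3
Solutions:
 f(c) = C1 + 2*c^2/9 - 7*c/3


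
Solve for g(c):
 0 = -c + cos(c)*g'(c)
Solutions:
 g(c) = C1 + Integral(c/cos(c), c)


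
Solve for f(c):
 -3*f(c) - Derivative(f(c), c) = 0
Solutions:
 f(c) = C1*exp(-3*c)


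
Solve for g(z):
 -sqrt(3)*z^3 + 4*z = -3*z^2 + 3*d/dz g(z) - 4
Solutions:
 g(z) = C1 - sqrt(3)*z^4/12 + z^3/3 + 2*z^2/3 + 4*z/3


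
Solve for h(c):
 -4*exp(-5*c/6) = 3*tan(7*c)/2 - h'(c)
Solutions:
 h(c) = C1 + 3*log(tan(7*c)^2 + 1)/28 - 24*exp(-5*c/6)/5


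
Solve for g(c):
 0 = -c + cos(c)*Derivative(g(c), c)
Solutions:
 g(c) = C1 + Integral(c/cos(c), c)


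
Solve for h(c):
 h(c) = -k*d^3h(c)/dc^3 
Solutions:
 h(c) = C1*exp(c*(-1/k)^(1/3)) + C2*exp(c*(-1/k)^(1/3)*(-1 + sqrt(3)*I)/2) + C3*exp(-c*(-1/k)^(1/3)*(1 + sqrt(3)*I)/2)


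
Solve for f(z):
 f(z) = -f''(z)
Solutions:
 f(z) = C1*sin(z) + C2*cos(z)


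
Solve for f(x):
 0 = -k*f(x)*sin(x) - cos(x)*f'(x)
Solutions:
 f(x) = C1*exp(k*log(cos(x)))


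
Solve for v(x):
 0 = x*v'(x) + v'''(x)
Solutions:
 v(x) = C1 + Integral(C2*airyai(-x) + C3*airybi(-x), x)


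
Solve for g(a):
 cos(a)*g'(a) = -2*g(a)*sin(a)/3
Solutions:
 g(a) = C1*cos(a)^(2/3)


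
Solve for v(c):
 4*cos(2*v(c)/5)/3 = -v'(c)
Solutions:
 4*c/3 - 5*log(sin(2*v(c)/5) - 1)/4 + 5*log(sin(2*v(c)/5) + 1)/4 = C1


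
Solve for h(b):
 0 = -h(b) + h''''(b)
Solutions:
 h(b) = C1*exp(-b) + C2*exp(b) + C3*sin(b) + C4*cos(b)


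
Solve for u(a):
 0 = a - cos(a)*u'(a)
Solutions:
 u(a) = C1 + Integral(a/cos(a), a)


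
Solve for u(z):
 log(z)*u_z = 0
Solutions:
 u(z) = C1


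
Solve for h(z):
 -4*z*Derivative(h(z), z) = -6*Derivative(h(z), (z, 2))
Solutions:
 h(z) = C1 + C2*erfi(sqrt(3)*z/3)


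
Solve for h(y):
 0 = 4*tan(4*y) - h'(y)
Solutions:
 h(y) = C1 - log(cos(4*y))


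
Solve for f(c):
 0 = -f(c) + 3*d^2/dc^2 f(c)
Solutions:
 f(c) = C1*exp(-sqrt(3)*c/3) + C2*exp(sqrt(3)*c/3)


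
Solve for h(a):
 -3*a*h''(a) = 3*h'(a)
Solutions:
 h(a) = C1 + C2*log(a)


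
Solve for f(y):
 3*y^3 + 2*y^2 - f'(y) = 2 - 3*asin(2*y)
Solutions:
 f(y) = C1 + 3*y^4/4 + 2*y^3/3 + 3*y*asin(2*y) - 2*y + 3*sqrt(1 - 4*y^2)/2


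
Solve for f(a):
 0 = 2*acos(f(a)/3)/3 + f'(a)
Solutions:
 Integral(1/acos(_y/3), (_y, f(a))) = C1 - 2*a/3


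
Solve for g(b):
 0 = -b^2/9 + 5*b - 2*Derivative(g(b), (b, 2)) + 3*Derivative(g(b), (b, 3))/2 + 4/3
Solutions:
 g(b) = C1 + C2*b + C3*exp(4*b/3) - b^4/216 + 29*b^3/72 + 119*b^2/96


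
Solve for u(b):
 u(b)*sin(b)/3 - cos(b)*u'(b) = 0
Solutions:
 u(b) = C1/cos(b)^(1/3)


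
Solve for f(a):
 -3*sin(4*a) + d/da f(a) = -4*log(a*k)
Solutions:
 f(a) = C1 - 4*a*log(a*k) + 4*a - 3*cos(4*a)/4


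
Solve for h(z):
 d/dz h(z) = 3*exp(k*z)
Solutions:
 h(z) = C1 + 3*exp(k*z)/k


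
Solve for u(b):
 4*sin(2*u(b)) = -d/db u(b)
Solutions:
 u(b) = pi - acos((-C1 - exp(16*b))/(C1 - exp(16*b)))/2
 u(b) = acos((-C1 - exp(16*b))/(C1 - exp(16*b)))/2


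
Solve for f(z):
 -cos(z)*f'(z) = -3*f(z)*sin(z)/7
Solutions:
 f(z) = C1/cos(z)^(3/7)


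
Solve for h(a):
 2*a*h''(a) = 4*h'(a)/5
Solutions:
 h(a) = C1 + C2*a^(7/5)


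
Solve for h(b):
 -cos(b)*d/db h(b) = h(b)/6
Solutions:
 h(b) = C1*(sin(b) - 1)^(1/12)/(sin(b) + 1)^(1/12)


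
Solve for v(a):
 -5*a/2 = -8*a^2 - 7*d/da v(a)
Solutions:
 v(a) = C1 - 8*a^3/21 + 5*a^2/28


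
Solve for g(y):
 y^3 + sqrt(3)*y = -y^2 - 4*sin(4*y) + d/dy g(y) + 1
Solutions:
 g(y) = C1 + y^4/4 + y^3/3 + sqrt(3)*y^2/2 - y - cos(4*y)


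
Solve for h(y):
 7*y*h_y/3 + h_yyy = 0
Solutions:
 h(y) = C1 + Integral(C2*airyai(-3^(2/3)*7^(1/3)*y/3) + C3*airybi(-3^(2/3)*7^(1/3)*y/3), y)


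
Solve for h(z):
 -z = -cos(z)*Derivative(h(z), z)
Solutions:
 h(z) = C1 + Integral(z/cos(z), z)


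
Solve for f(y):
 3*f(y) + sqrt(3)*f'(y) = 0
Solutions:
 f(y) = C1*exp(-sqrt(3)*y)


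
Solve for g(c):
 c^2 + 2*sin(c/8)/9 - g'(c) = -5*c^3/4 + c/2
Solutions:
 g(c) = C1 + 5*c^4/16 + c^3/3 - c^2/4 - 16*cos(c/8)/9


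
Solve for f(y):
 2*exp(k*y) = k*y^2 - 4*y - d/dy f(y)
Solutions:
 f(y) = C1 + k*y^3/3 - 2*y^2 - 2*exp(k*y)/k


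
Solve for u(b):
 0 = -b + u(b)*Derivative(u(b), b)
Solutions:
 u(b) = -sqrt(C1 + b^2)
 u(b) = sqrt(C1 + b^2)


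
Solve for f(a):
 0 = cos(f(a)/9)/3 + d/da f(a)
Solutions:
 a/3 - 9*log(sin(f(a)/9) - 1)/2 + 9*log(sin(f(a)/9) + 1)/2 = C1


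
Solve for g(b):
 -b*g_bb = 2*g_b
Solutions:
 g(b) = C1 + C2/b


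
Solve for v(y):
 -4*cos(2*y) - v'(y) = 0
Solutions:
 v(y) = C1 - 2*sin(2*y)


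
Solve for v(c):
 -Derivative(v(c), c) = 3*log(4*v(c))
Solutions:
 Integral(1/(log(_y) + 2*log(2)), (_y, v(c)))/3 = C1 - c


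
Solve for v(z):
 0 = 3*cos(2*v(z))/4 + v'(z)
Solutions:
 v(z) = -asin((C1 + exp(3*z))/(C1 - exp(3*z)))/2 + pi/2
 v(z) = asin((C1 + exp(3*z))/(C1 - exp(3*z)))/2


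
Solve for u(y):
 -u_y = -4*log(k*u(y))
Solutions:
 li(k*u(y))/k = C1 + 4*y


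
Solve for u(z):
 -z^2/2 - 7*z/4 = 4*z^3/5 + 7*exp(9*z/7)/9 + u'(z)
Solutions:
 u(z) = C1 - z^4/5 - z^3/6 - 7*z^2/8 - 49*exp(9*z/7)/81


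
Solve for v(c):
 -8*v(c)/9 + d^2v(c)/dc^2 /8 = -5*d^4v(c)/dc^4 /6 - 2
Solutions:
 v(c) = C1*exp(-sqrt(30)*c*sqrt(-9 + sqrt(15441))/60) + C2*exp(sqrt(30)*c*sqrt(-9 + sqrt(15441))/60) + C3*sin(sqrt(30)*c*sqrt(9 + sqrt(15441))/60) + C4*cos(sqrt(30)*c*sqrt(9 + sqrt(15441))/60) + 9/4


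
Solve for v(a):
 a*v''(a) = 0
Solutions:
 v(a) = C1 + C2*a


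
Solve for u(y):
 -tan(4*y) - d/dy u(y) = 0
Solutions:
 u(y) = C1 + log(cos(4*y))/4


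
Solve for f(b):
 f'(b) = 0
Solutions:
 f(b) = C1


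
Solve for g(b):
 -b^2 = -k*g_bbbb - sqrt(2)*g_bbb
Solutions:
 g(b) = C1 + C2*b + C3*b^2 + C4*exp(-sqrt(2)*b/k) + sqrt(2)*b^5/120 - b^4*k/24 + sqrt(2)*b^3*k^2/12


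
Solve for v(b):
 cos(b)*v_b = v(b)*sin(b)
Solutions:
 v(b) = C1/cos(b)


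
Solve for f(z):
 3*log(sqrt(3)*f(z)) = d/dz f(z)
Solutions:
 -2*Integral(1/(2*log(_y) + log(3)), (_y, f(z)))/3 = C1 - z


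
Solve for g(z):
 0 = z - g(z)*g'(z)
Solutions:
 g(z) = -sqrt(C1 + z^2)
 g(z) = sqrt(C1 + z^2)


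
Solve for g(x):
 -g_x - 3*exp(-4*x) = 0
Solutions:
 g(x) = C1 + 3*exp(-4*x)/4


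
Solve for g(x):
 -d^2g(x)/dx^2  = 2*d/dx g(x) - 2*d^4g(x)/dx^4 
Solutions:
 g(x) = C1 + C2*exp(-6^(1/3)*x*(6^(1/3)/(sqrt(318) + 18)^(1/3) + (sqrt(318) + 18)^(1/3))/12)*sin(2^(1/3)*3^(1/6)*x*(-3^(2/3)*(sqrt(318) + 18)^(1/3) + 3*2^(1/3)/(sqrt(318) + 18)^(1/3))/12) + C3*exp(-6^(1/3)*x*(6^(1/3)/(sqrt(318) + 18)^(1/3) + (sqrt(318) + 18)^(1/3))/12)*cos(2^(1/3)*3^(1/6)*x*(-3^(2/3)*(sqrt(318) + 18)^(1/3) + 3*2^(1/3)/(sqrt(318) + 18)^(1/3))/12) + C4*exp(6^(1/3)*x*(6^(1/3)/(sqrt(318) + 18)^(1/3) + (sqrt(318) + 18)^(1/3))/6)


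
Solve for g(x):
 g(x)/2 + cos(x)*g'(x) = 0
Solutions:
 g(x) = C1*(sin(x) - 1)^(1/4)/(sin(x) + 1)^(1/4)


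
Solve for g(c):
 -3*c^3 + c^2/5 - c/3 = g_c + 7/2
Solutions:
 g(c) = C1 - 3*c^4/4 + c^3/15 - c^2/6 - 7*c/2


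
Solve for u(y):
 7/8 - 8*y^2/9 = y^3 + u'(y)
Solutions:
 u(y) = C1 - y^4/4 - 8*y^3/27 + 7*y/8


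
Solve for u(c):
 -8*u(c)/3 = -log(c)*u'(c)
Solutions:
 u(c) = C1*exp(8*li(c)/3)


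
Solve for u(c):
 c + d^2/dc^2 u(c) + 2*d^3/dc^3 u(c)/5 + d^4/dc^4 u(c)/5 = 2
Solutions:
 u(c) = C1 + C2*c - c^3/6 + 6*c^2/5 + (C3*sin(2*c) + C4*cos(2*c))*exp(-c)


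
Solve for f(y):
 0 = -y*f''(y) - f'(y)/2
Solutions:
 f(y) = C1 + C2*sqrt(y)


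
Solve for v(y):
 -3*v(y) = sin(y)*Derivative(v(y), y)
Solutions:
 v(y) = C1*(cos(y) + 1)^(3/2)/(cos(y) - 1)^(3/2)


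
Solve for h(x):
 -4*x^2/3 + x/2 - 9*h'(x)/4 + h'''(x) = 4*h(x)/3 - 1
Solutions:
 h(x) = C1*exp(-3^(1/3)*x*(9/(sqrt(13) + 16)^(1/3) + 3^(1/3)*(sqrt(13) + 16)^(1/3))/12)*sin(3^(1/6)*x*(-(sqrt(13) + 16)^(1/3) + 3*3^(2/3)/(sqrt(13) + 16)^(1/3))/4) + C2*exp(-3^(1/3)*x*(9/(sqrt(13) + 16)^(1/3) + 3^(1/3)*(sqrt(13) + 16)^(1/3))/12)*cos(3^(1/6)*x*(-(sqrt(13) + 16)^(1/3) + 3*3^(2/3)/(sqrt(13) + 16)^(1/3))/4) + C3*exp(3^(1/3)*x*(9/(sqrt(13) + 16)^(1/3) + 3^(1/3)*(sqrt(13) + 16)^(1/3))/6) - x^2 + 15*x/4 - 357/64


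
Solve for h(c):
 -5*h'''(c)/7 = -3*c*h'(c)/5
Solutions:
 h(c) = C1 + Integral(C2*airyai(105^(1/3)*c/5) + C3*airybi(105^(1/3)*c/5), c)


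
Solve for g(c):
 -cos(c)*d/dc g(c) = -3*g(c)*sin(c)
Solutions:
 g(c) = C1/cos(c)^3


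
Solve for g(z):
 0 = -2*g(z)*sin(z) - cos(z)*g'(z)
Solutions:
 g(z) = C1*cos(z)^2


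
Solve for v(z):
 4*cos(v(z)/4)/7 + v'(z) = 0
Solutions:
 4*z/7 - 2*log(sin(v(z)/4) - 1) + 2*log(sin(v(z)/4) + 1) = C1


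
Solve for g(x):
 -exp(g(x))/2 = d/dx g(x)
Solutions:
 g(x) = log(1/(C1 + x)) + log(2)


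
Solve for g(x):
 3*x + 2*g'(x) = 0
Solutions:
 g(x) = C1 - 3*x^2/4


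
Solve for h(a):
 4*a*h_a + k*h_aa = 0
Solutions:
 h(a) = C1 + C2*sqrt(k)*erf(sqrt(2)*a*sqrt(1/k))


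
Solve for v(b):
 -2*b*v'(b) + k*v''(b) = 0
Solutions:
 v(b) = C1 + C2*erf(b*sqrt(-1/k))/sqrt(-1/k)


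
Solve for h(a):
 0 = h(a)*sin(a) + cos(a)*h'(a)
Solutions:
 h(a) = C1*cos(a)


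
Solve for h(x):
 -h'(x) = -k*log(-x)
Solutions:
 h(x) = C1 + k*x*log(-x) - k*x


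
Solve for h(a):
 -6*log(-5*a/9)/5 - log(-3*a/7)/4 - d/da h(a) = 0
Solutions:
 h(a) = C1 - 29*a*log(-a)/20 + a*(-24*log(5) + 5*log(7) + 29 + 43*log(3))/20


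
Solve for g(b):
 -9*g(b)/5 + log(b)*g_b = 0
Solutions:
 g(b) = C1*exp(9*li(b)/5)


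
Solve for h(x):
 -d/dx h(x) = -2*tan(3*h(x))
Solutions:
 h(x) = -asin(C1*exp(6*x))/3 + pi/3
 h(x) = asin(C1*exp(6*x))/3


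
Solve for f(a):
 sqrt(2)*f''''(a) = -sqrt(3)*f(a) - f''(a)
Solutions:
 f(a) = (C1*sin(2^(7/8)*3^(1/8)*a*cos(atan(sqrt(-1 + 4*sqrt(6)))/2)/2) + C2*cos(2^(7/8)*3^(1/8)*a*cos(atan(sqrt(-1 + 4*sqrt(6)))/2)/2))*exp(-2^(7/8)*3^(1/8)*a*sin(atan(sqrt(-1 + 4*sqrt(6)))/2)/2) + (C3*sin(2^(7/8)*3^(1/8)*a*cos(atan(sqrt(-1 + 4*sqrt(6)))/2)/2) + C4*cos(2^(7/8)*3^(1/8)*a*cos(atan(sqrt(-1 + 4*sqrt(6)))/2)/2))*exp(2^(7/8)*3^(1/8)*a*sin(atan(sqrt(-1 + 4*sqrt(6)))/2)/2)


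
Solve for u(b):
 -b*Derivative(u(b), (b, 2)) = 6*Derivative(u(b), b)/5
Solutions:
 u(b) = C1 + C2/b^(1/5)


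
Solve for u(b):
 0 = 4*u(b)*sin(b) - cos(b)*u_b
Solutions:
 u(b) = C1/cos(b)^4


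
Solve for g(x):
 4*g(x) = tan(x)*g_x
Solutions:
 g(x) = C1*sin(x)^4


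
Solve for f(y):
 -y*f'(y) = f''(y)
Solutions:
 f(y) = C1 + C2*erf(sqrt(2)*y/2)


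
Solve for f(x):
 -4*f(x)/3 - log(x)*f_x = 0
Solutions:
 f(x) = C1*exp(-4*li(x)/3)


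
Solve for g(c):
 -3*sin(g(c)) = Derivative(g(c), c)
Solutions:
 g(c) = -acos((-C1 - exp(6*c))/(C1 - exp(6*c))) + 2*pi
 g(c) = acos((-C1 - exp(6*c))/(C1 - exp(6*c)))


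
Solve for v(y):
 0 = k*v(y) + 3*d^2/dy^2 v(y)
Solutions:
 v(y) = C1*exp(-sqrt(3)*y*sqrt(-k)/3) + C2*exp(sqrt(3)*y*sqrt(-k)/3)


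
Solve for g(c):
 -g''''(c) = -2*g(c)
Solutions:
 g(c) = C1*exp(-2^(1/4)*c) + C2*exp(2^(1/4)*c) + C3*sin(2^(1/4)*c) + C4*cos(2^(1/4)*c)


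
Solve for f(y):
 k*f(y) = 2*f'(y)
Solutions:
 f(y) = C1*exp(k*y/2)


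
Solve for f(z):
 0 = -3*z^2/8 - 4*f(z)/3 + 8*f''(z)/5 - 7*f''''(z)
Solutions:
 f(z) = -9*z^2/32 + (C1*sin(sqrt(2)*21^(3/4)*z*sin(atan(sqrt(489)/6)/2)/21) + C2*cos(sqrt(2)*21^(3/4)*z*sin(atan(sqrt(489)/6)/2)/21))*exp(-sqrt(2)*21^(3/4)*z*cos(atan(sqrt(489)/6)/2)/21) + (C3*sin(sqrt(2)*21^(3/4)*z*sin(atan(sqrt(489)/6)/2)/21) + C4*cos(sqrt(2)*21^(3/4)*z*sin(atan(sqrt(489)/6)/2)/21))*exp(sqrt(2)*21^(3/4)*z*cos(atan(sqrt(489)/6)/2)/21) - 27/40


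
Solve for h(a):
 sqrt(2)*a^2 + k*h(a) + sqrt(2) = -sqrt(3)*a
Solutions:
 h(a) = (-sqrt(2)*a^2 - sqrt(3)*a - sqrt(2))/k


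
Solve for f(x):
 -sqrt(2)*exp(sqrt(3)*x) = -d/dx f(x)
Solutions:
 f(x) = C1 + sqrt(6)*exp(sqrt(3)*x)/3


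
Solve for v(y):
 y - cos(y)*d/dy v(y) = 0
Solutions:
 v(y) = C1 + Integral(y/cos(y), y)


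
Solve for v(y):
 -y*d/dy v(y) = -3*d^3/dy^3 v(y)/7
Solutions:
 v(y) = C1 + Integral(C2*airyai(3^(2/3)*7^(1/3)*y/3) + C3*airybi(3^(2/3)*7^(1/3)*y/3), y)


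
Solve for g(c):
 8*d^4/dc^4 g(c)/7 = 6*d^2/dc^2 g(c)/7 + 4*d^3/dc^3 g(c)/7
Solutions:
 g(c) = C1 + C2*c + C3*exp(c*(1 - sqrt(13))/4) + C4*exp(c*(1 + sqrt(13))/4)


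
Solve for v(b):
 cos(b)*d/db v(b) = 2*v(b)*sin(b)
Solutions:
 v(b) = C1/cos(b)^2


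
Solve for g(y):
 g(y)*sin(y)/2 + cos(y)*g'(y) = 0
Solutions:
 g(y) = C1*sqrt(cos(y))


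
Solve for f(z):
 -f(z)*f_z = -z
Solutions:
 f(z) = -sqrt(C1 + z^2)
 f(z) = sqrt(C1 + z^2)


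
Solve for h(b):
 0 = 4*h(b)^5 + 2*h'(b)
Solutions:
 h(b) = -I*(1/(C1 + 8*b))^(1/4)
 h(b) = I*(1/(C1 + 8*b))^(1/4)
 h(b) = -(1/(C1 + 8*b))^(1/4)
 h(b) = (1/(C1 + 8*b))^(1/4)


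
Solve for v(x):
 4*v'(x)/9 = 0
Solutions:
 v(x) = C1


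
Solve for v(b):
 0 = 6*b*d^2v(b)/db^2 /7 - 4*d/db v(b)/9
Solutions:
 v(b) = C1 + C2*b^(41/27)


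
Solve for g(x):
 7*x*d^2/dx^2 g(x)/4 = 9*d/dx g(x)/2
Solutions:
 g(x) = C1 + C2*x^(25/7)


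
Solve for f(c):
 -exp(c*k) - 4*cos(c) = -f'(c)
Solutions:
 f(c) = C1 + 4*sin(c) + exp(c*k)/k


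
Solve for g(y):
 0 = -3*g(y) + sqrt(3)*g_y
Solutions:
 g(y) = C1*exp(sqrt(3)*y)


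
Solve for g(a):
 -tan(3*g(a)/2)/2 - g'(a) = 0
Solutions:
 g(a) = -2*asin(C1*exp(-3*a/4))/3 + 2*pi/3
 g(a) = 2*asin(C1*exp(-3*a/4))/3


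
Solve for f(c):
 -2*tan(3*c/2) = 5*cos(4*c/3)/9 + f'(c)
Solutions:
 f(c) = C1 + 4*log(cos(3*c/2))/3 - 5*sin(4*c/3)/12


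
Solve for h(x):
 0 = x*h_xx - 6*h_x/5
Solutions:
 h(x) = C1 + C2*x^(11/5)


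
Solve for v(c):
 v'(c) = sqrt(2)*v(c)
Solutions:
 v(c) = C1*exp(sqrt(2)*c)


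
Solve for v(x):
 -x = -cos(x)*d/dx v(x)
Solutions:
 v(x) = C1 + Integral(x/cos(x), x)


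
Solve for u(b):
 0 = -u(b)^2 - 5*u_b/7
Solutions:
 u(b) = 5/(C1 + 7*b)


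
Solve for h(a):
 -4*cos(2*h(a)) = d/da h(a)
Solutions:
 h(a) = -asin((C1 + exp(16*a))/(C1 - exp(16*a)))/2 + pi/2
 h(a) = asin((C1 + exp(16*a))/(C1 - exp(16*a)))/2


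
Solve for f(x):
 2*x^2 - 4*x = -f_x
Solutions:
 f(x) = C1 - 2*x^3/3 + 2*x^2


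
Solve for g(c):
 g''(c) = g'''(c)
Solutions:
 g(c) = C1 + C2*c + C3*exp(c)


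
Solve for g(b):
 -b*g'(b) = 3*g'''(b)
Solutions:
 g(b) = C1 + Integral(C2*airyai(-3^(2/3)*b/3) + C3*airybi(-3^(2/3)*b/3), b)


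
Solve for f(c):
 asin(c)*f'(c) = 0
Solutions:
 f(c) = C1


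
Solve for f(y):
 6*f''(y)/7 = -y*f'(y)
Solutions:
 f(y) = C1 + C2*erf(sqrt(21)*y/6)


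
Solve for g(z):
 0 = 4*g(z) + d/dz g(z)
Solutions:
 g(z) = C1*exp(-4*z)


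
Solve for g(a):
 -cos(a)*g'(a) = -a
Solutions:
 g(a) = C1 + Integral(a/cos(a), a)


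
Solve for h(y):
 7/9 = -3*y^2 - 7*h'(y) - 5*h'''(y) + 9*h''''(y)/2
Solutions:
 h(y) = C1 + C2*exp(y*(-(27*sqrt(363489) + 16309)^(1/3) - 100/(27*sqrt(363489) + 16309)^(1/3) + 20)/54)*sin(sqrt(3)*y*(-(27*sqrt(363489) + 16309)^(1/3) + 100/(27*sqrt(363489) + 16309)^(1/3))/54) + C3*exp(y*(-(27*sqrt(363489) + 16309)^(1/3) - 100/(27*sqrt(363489) + 16309)^(1/3) + 20)/54)*cos(sqrt(3)*y*(-(27*sqrt(363489) + 16309)^(1/3) + 100/(27*sqrt(363489) + 16309)^(1/3))/54) + C4*exp(y*(100/(27*sqrt(363489) + 16309)^(1/3) + 10 + (27*sqrt(363489) + 16309)^(1/3))/27) - y^3/7 + 221*y/441


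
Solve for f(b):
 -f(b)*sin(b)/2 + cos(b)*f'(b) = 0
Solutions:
 f(b) = C1/sqrt(cos(b))


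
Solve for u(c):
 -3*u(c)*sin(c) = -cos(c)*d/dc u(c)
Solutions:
 u(c) = C1/cos(c)^3


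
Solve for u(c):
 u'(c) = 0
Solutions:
 u(c) = C1


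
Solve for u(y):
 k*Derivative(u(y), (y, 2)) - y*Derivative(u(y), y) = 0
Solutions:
 u(y) = C1 + C2*erf(sqrt(2)*y*sqrt(-1/k)/2)/sqrt(-1/k)


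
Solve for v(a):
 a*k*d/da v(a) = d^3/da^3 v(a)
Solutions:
 v(a) = C1 + Integral(C2*airyai(a*k^(1/3)) + C3*airybi(a*k^(1/3)), a)


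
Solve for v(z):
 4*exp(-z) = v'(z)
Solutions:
 v(z) = C1 - 4*exp(-z)


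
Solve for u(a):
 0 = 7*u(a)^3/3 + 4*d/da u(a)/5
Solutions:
 u(a) = -sqrt(6)*sqrt(-1/(C1 - 35*a))
 u(a) = sqrt(6)*sqrt(-1/(C1 - 35*a))


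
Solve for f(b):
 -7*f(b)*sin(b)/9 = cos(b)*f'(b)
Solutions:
 f(b) = C1*cos(b)^(7/9)


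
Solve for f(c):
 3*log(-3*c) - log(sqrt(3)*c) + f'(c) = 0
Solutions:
 f(c) = C1 - 2*c*log(c) + c*(-5*log(3)/2 + 2 - 3*I*pi)


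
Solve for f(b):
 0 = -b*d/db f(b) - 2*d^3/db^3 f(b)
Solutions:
 f(b) = C1 + Integral(C2*airyai(-2^(2/3)*b/2) + C3*airybi(-2^(2/3)*b/2), b)


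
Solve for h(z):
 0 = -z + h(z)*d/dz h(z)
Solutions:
 h(z) = -sqrt(C1 + z^2)
 h(z) = sqrt(C1 + z^2)


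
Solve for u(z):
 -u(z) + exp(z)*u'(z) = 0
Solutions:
 u(z) = C1*exp(-exp(-z))


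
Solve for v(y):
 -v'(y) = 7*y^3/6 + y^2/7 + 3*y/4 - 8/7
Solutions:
 v(y) = C1 - 7*y^4/24 - y^3/21 - 3*y^2/8 + 8*y/7


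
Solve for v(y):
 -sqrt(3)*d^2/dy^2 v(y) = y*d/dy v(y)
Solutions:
 v(y) = C1 + C2*erf(sqrt(2)*3^(3/4)*y/6)


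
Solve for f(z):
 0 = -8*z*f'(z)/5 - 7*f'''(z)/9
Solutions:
 f(z) = C1 + Integral(C2*airyai(-2*105^(2/3)*z/35) + C3*airybi(-2*105^(2/3)*z/35), z)


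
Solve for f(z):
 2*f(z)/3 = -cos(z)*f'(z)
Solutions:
 f(z) = C1*(sin(z) - 1)^(1/3)/(sin(z) + 1)^(1/3)


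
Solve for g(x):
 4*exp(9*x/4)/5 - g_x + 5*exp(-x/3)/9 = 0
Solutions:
 g(x) = C1 + 16*exp(9*x/4)/45 - 5*exp(-x/3)/3


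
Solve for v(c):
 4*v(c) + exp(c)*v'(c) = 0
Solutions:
 v(c) = C1*exp(4*exp(-c))


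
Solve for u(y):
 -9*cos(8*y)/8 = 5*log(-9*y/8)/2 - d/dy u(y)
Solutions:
 u(y) = C1 + 5*y*log(-y)/2 - 15*y*log(2)/2 - 5*y/2 + 5*y*log(3) + 9*sin(8*y)/64


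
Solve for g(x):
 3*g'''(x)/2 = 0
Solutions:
 g(x) = C1 + C2*x + C3*x^2


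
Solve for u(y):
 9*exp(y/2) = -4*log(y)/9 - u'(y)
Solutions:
 u(y) = C1 - 4*y*log(y)/9 + 4*y/9 - 18*exp(y/2)


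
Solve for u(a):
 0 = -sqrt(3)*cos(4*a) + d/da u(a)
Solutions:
 u(a) = C1 + sqrt(3)*sin(4*a)/4


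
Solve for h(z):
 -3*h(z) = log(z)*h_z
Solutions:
 h(z) = C1*exp(-3*li(z))


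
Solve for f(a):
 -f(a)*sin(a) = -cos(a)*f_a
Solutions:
 f(a) = C1/cos(a)


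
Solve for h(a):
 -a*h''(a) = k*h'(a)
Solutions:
 h(a) = C1 + a^(1 - re(k))*(C2*sin(log(a)*Abs(im(k))) + C3*cos(log(a)*im(k)))


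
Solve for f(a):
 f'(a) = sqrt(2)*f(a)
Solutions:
 f(a) = C1*exp(sqrt(2)*a)


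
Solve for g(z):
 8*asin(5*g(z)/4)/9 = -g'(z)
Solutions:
 Integral(1/asin(5*_y/4), (_y, g(z))) = C1 - 8*z/9


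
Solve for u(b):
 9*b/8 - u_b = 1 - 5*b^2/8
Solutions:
 u(b) = C1 + 5*b^3/24 + 9*b^2/16 - b


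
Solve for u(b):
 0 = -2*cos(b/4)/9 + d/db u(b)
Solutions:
 u(b) = C1 + 8*sin(b/4)/9


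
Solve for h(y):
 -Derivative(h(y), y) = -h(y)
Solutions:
 h(y) = C1*exp(y)


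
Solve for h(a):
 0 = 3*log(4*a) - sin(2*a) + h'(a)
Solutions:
 h(a) = C1 - 3*a*log(a) - 6*a*log(2) + 3*a - cos(2*a)/2


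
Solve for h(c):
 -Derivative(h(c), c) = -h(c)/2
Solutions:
 h(c) = C1*exp(c/2)


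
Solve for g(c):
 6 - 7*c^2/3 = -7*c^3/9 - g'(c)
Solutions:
 g(c) = C1 - 7*c^4/36 + 7*c^3/9 - 6*c


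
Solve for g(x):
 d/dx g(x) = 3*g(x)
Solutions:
 g(x) = C1*exp(3*x)


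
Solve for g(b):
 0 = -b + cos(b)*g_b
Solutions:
 g(b) = C1 + Integral(b/cos(b), b)


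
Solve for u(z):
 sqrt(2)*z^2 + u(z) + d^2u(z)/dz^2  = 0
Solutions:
 u(z) = C1*sin(z) + C2*cos(z) - sqrt(2)*z^2 + 2*sqrt(2)


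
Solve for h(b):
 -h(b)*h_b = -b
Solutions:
 h(b) = -sqrt(C1 + b^2)
 h(b) = sqrt(C1 + b^2)


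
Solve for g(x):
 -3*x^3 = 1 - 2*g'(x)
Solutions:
 g(x) = C1 + 3*x^4/8 + x/2


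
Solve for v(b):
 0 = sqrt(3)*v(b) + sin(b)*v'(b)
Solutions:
 v(b) = C1*(cos(b) + 1)^(sqrt(3)/2)/(cos(b) - 1)^(sqrt(3)/2)


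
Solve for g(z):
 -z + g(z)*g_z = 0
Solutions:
 g(z) = -sqrt(C1 + z^2)
 g(z) = sqrt(C1 + z^2)


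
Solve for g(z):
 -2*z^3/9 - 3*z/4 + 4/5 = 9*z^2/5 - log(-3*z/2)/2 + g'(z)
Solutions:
 g(z) = C1 - z^4/18 - 3*z^3/5 - 3*z^2/8 + z*log(-z)/2 + z*(-5*log(2) + 3 + 5*log(3))/10
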